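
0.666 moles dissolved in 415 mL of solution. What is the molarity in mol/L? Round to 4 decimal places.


Convert volume to liters: V_L = V_mL / 1000.
V_L = 415 / 1000 = 0.415 L
M = n / V_L = 0.666 / 0.415
M = 1.60481928 mol/L, rounded to 4 dp:

1.6048 mol/L


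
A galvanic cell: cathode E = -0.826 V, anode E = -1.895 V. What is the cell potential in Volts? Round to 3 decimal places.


Standard cell potential: E_cell = E_cathode - E_anode.
E_cell = -0.826 - (-1.895)
E_cell = 1.069 V, rounded to 3 dp:

1.069 V


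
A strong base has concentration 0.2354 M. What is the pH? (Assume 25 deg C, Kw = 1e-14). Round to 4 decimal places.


A strong base dissociates completely, so [OH-] equals the given concentration.
pOH = -log10([OH-]) = -log10(0.2354) = 0.628194
pH = 14 - pOH = 14 - 0.628194
pH = 13.371806, rounded to 4 dp:

13.3718


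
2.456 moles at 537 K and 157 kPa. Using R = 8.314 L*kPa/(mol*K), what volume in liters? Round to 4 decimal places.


PV = nRT, solve for V = nRT / P.
nRT = 2.456 * 8.314 * 537 = 10965.1018
V = 10965.1018 / 157
V = 69.84141274 L, rounded to 4 dp:

69.8414 L


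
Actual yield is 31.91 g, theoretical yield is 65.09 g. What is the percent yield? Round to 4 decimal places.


% yield = 100 * actual / theoretical
% yield = 100 * 31.91 / 65.09
% yield = 49.02442772 %, rounded to 4 dp:

49.0244 %


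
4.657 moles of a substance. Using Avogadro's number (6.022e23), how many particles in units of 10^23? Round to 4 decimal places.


N = n * NA, then divide by 1e23 for the requested units.
N / 1e23 = n * 6.022
N / 1e23 = 4.657 * 6.022
N / 1e23 = 28.044454, rounded to 4 dp:

28.0445


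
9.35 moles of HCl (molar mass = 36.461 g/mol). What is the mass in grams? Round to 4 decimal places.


mass = n * M
mass = 9.35 * 36.461
mass = 340.91035 g, rounded to 4 dp:

340.9104 g


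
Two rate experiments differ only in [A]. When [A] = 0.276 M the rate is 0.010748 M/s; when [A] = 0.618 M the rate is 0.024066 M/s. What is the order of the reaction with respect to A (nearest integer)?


Rate is proportional to [A]^n, so rate2/rate1 = ([A]2/[A]1)^n. Take logs to solve for n.
rate2/rate1 = 0.024066 / 0.010748 = 2.2391
[A]2/[A]1 = 0.618 / 0.276 = 2.2391
n = ln(2.2391) / ln(2.2391) = 1.0
Nearest integer order:

1


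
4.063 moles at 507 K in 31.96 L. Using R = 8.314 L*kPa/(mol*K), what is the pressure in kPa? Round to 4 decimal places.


PV = nRT, solve for P = nRT / V.
nRT = 4.063 * 8.314 * 507 = 17126.3495
P = 17126.3495 / 31.96
P = 535.8682572 kPa, rounded to 4 dp:

535.8683 kPa


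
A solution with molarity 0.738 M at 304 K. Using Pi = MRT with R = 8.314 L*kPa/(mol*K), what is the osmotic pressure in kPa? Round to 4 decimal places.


Osmotic pressure (van't Hoff): Pi = M*R*T.
RT = 8.314 * 304 = 2527.456
Pi = 0.738 * 2527.456
Pi = 1865.262528 kPa, rounded to 4 dp:

1865.2625 kPa


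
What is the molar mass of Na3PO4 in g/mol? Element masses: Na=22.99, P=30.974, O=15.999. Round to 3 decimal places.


M = sum(count * atomic_mass) over atoms.
M = 3*22.99 + 1*30.974 + 4*15.999
M = 68.97 + 30.974 + 63.996
M = 163.94 g/mol, rounded to 3 dp:

163.940 g/mol


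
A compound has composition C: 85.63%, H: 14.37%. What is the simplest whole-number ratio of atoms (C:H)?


Assume 100 g of compound, divide each mass% by atomic mass to get moles, then normalize by the smallest to get a raw atom ratio.
Moles per 100 g: C: 85.63/12.011 = 7.1293, H: 14.37/1.008 = 14.256
Raw ratio (divide by min = 7.1293): C: 1.0, H: 2.0
Multiply by 1 to clear fractions: C: 1.0 ~= 1, H: 2.0 ~= 2
Reduce by GCD to get the simplest whole-number ratio:

1:2


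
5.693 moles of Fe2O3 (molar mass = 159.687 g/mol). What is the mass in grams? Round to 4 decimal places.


mass = n * M
mass = 5.693 * 159.687
mass = 909.098091 g, rounded to 4 dp:

909.0981 g


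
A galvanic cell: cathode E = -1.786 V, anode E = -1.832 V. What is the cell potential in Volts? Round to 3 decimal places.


Standard cell potential: E_cell = E_cathode - E_anode.
E_cell = -1.786 - (-1.832)
E_cell = 0.046 V, rounded to 3 dp:

0.046 V


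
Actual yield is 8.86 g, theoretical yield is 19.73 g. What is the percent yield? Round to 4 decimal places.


% yield = 100 * actual / theoretical
% yield = 100 * 8.86 / 19.73
% yield = 44.90623416 %, rounded to 4 dp:

44.9062 %


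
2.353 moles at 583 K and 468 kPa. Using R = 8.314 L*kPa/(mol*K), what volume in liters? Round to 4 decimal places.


PV = nRT, solve for V = nRT / P.
nRT = 2.353 * 8.314 * 583 = 11405.1369
V = 11405.1369 / 468
V = 24.36995064 L, rounded to 4 dp:

24.3700 L


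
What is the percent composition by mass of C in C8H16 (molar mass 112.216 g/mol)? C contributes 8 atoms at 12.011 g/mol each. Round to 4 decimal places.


pct = 100 * (n_elem * M_elem) / M_total
mass_contribution = 8 * 12.011 = 96.088 g/mol
pct = 100 * 96.088 / 112.216
pct = 85.62771797 %, rounded to 4 dp:

85.6277 %


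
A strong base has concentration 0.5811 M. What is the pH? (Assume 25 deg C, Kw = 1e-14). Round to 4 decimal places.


A strong base dissociates completely, so [OH-] equals the given concentration.
pOH = -log10([OH-]) = -log10(0.5811) = 0.235749
pH = 14 - pOH = 14 - 0.235749
pH = 13.764251, rounded to 4 dp:

13.7643


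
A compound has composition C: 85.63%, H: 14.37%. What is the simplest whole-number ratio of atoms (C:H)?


Assume 100 g of compound, divide each mass% by atomic mass to get moles, then normalize by the smallest to get a raw atom ratio.
Moles per 100 g: C: 85.63/12.011 = 7.1293, H: 14.37/1.008 = 14.256
Raw ratio (divide by min = 7.1293): C: 1.0, H: 2.0
Multiply by 1 to clear fractions: C: 1.0 ~= 1, H: 2.0 ~= 2
Reduce by GCD to get the simplest whole-number ratio:

1:2


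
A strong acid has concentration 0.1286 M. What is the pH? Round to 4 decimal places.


A strong acid dissociates completely, so [H+] equals the given concentration.
pH = -log10([H+]) = -log10(0.1286)
pH = 0.89075903, rounded to 4 dp:

0.8908


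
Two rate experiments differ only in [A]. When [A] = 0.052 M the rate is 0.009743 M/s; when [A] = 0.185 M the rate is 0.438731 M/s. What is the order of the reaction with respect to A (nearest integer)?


Rate is proportional to [A]^n, so rate2/rate1 = ([A]2/[A]1)^n. Take logs to solve for n.
rate2/rate1 = 0.438731 / 0.009743 = 45.0304
[A]2/[A]1 = 0.185 / 0.052 = 3.5577
n = ln(45.0304) / ln(3.5577) = 3.0
Nearest integer order:

3


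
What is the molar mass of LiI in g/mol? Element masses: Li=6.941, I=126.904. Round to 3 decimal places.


M = sum(count * atomic_mass) over atoms.
M = 1*6.941 + 1*126.904
M = 6.941 + 126.904
M = 133.845 g/mol, rounded to 3 dp:

133.845 g/mol


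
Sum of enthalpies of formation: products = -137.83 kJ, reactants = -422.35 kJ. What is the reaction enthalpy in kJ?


dH_rxn = sum(dH_f products) - sum(dH_f reactants)
dH_rxn = -137.83 - (-422.35)
dH_rxn = 284.52 kJ:

284.52 kJ


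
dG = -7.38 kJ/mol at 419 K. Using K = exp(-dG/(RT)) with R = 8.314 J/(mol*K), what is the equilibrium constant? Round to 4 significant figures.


dG is in kJ/mol; multiply by 1000 to match R in J/(mol*K).
RT = 8.314 * 419 = 3483.566 J/mol
exponent = -dG*1000 / (RT) = -(-7.38*1000) / 3483.566 = 2.11851878
K = exp(2.11851878)
K = 8.3188064, rounded to 4 significant figures:

8.319


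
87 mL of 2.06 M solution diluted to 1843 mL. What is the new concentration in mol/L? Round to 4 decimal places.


Dilution: M1*V1 = M2*V2, solve for M2.
M2 = M1*V1 / V2
M2 = 2.06 * 87 / 1843
M2 = 179.22 / 1843
M2 = 0.09724362 mol/L, rounded to 4 dp:

0.0972 mol/L


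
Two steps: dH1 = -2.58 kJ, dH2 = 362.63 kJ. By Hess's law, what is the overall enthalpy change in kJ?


Hess's law: enthalpy is a state function, so add the step enthalpies.
dH_total = dH1 + dH2 = -2.58 + (362.63)
dH_total = 360.05 kJ:

360.05 kJ


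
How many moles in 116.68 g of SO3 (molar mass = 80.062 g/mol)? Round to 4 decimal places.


n = mass / M
n = 116.68 / 80.062
n = 1.45737054 mol, rounded to 4 dp:

1.4574 mol


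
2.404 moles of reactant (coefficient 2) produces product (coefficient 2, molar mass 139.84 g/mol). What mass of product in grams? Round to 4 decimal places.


Use the coefficient ratio to convert reactant moles to product moles, then multiply by the product's molar mass.
moles_P = moles_R * (coeff_P / coeff_R) = 2.404 * (2/2) = 2.404
mass_P = moles_P * M_P = 2.404 * 139.84
mass_P = 336.17536 g, rounded to 4 dp:

336.1754 g


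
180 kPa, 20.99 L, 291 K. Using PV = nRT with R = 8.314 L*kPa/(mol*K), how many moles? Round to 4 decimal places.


PV = nRT, solve for n = PV / (RT).
PV = 180 * 20.99 = 3778.2
RT = 8.314 * 291 = 2419.374
n = 3778.2 / 2419.374
n = 1.56164363 mol, rounded to 4 dp:

1.5616 mol


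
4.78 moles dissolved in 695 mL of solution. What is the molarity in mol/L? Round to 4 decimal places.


Convert volume to liters: V_L = V_mL / 1000.
V_L = 695 / 1000 = 0.695 L
M = n / V_L = 4.78 / 0.695
M = 6.87769784 mol/L, rounded to 4 dp:

6.8777 mol/L


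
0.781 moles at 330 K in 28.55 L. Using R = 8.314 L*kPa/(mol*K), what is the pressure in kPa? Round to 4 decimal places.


PV = nRT, solve for P = nRT / V.
nRT = 0.781 * 8.314 * 330 = 2142.7672
P = 2142.7672 / 28.55
P = 75.05314186 kPa, rounded to 4 dp:

75.0531 kPa


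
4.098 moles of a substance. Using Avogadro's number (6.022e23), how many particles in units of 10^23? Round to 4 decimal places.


N = n * NA, then divide by 1e23 for the requested units.
N / 1e23 = n * 6.022
N / 1e23 = 4.098 * 6.022
N / 1e23 = 24.678156, rounded to 4 dp:

24.6782


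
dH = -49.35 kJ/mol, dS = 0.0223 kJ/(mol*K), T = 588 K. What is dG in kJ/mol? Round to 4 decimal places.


Gibbs: dG = dH - T*dS (consistent units, dS already in kJ/(mol*K)).
T*dS = 588 * 0.0223 = 13.1124
dG = -49.35 - (13.1124)
dG = -62.4624 kJ/mol, rounded to 4 dp:

-62.4624 kJ/mol


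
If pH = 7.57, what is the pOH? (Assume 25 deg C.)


At 25 deg C, pH + pOH = 14.
pOH = 14 - pH = 14 - 7.57
pOH = 6.43:

6.43


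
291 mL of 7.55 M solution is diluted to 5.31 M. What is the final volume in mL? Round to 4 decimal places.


Dilution: M1*V1 = M2*V2, solve for V2.
V2 = M1*V1 / M2
V2 = 7.55 * 291 / 5.31
V2 = 2197.05 / 5.31
V2 = 413.75706215 mL, rounded to 4 dp:

413.7571 mL


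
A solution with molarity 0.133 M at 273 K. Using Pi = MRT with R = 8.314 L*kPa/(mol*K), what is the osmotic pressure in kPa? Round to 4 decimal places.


Osmotic pressure (van't Hoff): Pi = M*R*T.
RT = 8.314 * 273 = 2269.722
Pi = 0.133 * 2269.722
Pi = 301.873026 kPa, rounded to 4 dp:

301.8730 kPa


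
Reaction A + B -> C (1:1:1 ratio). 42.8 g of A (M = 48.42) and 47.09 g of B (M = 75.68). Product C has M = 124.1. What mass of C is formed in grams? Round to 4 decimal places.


Find moles of each reactant; the smaller value is the limiting reagent in a 1:1:1 reaction, so moles_C equals moles of the limiter.
n_A = mass_A / M_A = 42.8 / 48.42 = 0.883932 mol
n_B = mass_B / M_B = 47.09 / 75.68 = 0.622225 mol
Limiting reagent: B (smaller), n_limiting = 0.622225 mol
mass_C = n_limiting * M_C = 0.622225 * 124.1
mass_C = 77.2181225 g, rounded to 4 dp:

77.2181 g


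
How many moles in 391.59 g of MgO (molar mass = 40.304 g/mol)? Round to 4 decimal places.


n = mass / M
n = 391.59 / 40.304
n = 9.71590909 mol, rounded to 4 dp:

9.7159 mol


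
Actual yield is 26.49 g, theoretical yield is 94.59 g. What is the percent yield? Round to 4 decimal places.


% yield = 100 * actual / theoretical
% yield = 100 * 26.49 / 94.59
% yield = 28.00507453 %, rounded to 4 dp:

28.0051 %


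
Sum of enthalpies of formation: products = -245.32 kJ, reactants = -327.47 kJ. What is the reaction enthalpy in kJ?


dH_rxn = sum(dH_f products) - sum(dH_f reactants)
dH_rxn = -245.32 - (-327.47)
dH_rxn = 82.15 kJ:

82.15 kJ


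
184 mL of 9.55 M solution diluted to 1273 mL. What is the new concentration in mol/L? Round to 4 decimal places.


Dilution: M1*V1 = M2*V2, solve for M2.
M2 = M1*V1 / V2
M2 = 9.55 * 184 / 1273
M2 = 1757.2 / 1273
M2 = 1.38036135 mol/L, rounded to 4 dp:

1.3804 mol/L


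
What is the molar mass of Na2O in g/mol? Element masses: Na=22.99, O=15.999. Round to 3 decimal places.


M = sum(count * atomic_mass) over atoms.
M = 2*22.99 + 1*15.999
M = 45.98 + 15.999
M = 61.979 g/mol, rounded to 3 dp:

61.979 g/mol


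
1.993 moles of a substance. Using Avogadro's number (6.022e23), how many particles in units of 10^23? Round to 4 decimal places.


N = n * NA, then divide by 1e23 for the requested units.
N / 1e23 = n * 6.022
N / 1e23 = 1.993 * 6.022
N / 1e23 = 12.001846, rounded to 4 dp:

12.0018


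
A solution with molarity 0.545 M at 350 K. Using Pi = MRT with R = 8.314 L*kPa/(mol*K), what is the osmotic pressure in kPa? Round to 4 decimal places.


Osmotic pressure (van't Hoff): Pi = M*R*T.
RT = 8.314 * 350 = 2909.9
Pi = 0.545 * 2909.9
Pi = 1585.8955 kPa, rounded to 4 dp:

1585.8955 kPa


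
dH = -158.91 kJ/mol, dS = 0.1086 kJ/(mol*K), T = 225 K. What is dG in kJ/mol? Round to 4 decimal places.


Gibbs: dG = dH - T*dS (consistent units, dS already in kJ/(mol*K)).
T*dS = 225 * 0.1086 = 24.435
dG = -158.91 - (24.435)
dG = -183.345 kJ/mol, rounded to 4 dp:

-183.3450 kJ/mol


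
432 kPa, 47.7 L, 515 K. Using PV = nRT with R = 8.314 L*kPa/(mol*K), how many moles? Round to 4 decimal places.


PV = nRT, solve for n = PV / (RT).
PV = 432 * 47.7 = 20606.4
RT = 8.314 * 515 = 4281.71
n = 20606.4 / 4281.71
n = 4.81265663 mol, rounded to 4 dp:

4.8127 mol


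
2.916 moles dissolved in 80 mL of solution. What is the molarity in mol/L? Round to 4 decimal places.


Convert volume to liters: V_L = V_mL / 1000.
V_L = 80 / 1000 = 0.08 L
M = n / V_L = 2.916 / 0.08
M = 36.45 mol/L, rounded to 4 dp:

36.4500 mol/L


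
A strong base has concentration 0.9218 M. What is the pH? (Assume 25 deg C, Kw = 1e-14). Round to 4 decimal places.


A strong base dissociates completely, so [OH-] equals the given concentration.
pOH = -log10([OH-]) = -log10(0.9218) = 0.035363
pH = 14 - pOH = 14 - 0.035363
pH = 13.964637, rounded to 4 dp:

13.9646


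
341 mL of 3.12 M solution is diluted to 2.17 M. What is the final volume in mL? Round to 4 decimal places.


Dilution: M1*V1 = M2*V2, solve for V2.
V2 = M1*V1 / M2
V2 = 3.12 * 341 / 2.17
V2 = 1063.92 / 2.17
V2 = 490.28571429 mL, rounded to 4 dp:

490.2857 mL


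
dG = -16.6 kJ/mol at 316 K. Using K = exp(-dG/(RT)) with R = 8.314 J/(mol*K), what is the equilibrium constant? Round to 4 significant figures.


dG is in kJ/mol; multiply by 1000 to match R in J/(mol*K).
RT = 8.314 * 316 = 2627.224 J/mol
exponent = -dG*1000 / (RT) = -(-16.6*1000) / 2627.224 = 6.31845629
K = exp(6.31845629)
K = 554.71601, rounded to 4 significant figures:

554.7


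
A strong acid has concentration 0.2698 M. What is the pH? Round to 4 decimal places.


A strong acid dissociates completely, so [H+] equals the given concentration.
pH = -log10([H+]) = -log10(0.2698)
pH = 0.56895805, rounded to 4 dp:

0.5690


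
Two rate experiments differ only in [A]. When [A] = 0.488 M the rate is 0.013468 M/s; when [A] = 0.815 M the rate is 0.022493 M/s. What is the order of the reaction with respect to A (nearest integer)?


Rate is proportional to [A]^n, so rate2/rate1 = ([A]2/[A]1)^n. Take logs to solve for n.
rate2/rate1 = 0.022493 / 0.013468 = 1.6701
[A]2/[A]1 = 0.815 / 0.488 = 1.6701
n = ln(1.6701) / ln(1.6701) = 1.0
Nearest integer order:

1


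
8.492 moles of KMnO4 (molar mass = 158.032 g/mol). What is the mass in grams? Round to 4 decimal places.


mass = n * M
mass = 8.492 * 158.032
mass = 1342.007744 g, rounded to 4 dp:

1342.0077 g


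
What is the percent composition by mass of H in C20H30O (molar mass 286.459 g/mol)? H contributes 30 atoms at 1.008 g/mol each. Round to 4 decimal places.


pct = 100 * (n_elem * M_elem) / M_total
mass_contribution = 30 * 1.008 = 30.24 g/mol
pct = 100 * 30.24 / 286.459
pct = 10.55648452 %, rounded to 4 dp:

10.5565 %


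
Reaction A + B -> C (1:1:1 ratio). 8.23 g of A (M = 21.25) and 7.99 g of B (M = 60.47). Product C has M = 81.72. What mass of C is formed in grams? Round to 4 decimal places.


Find moles of each reactant; the smaller value is the limiting reagent in a 1:1:1 reaction, so moles_C equals moles of the limiter.
n_A = mass_A / M_A = 8.23 / 21.25 = 0.387294 mol
n_B = mass_B / M_B = 7.99 / 60.47 = 0.132132 mol
Limiting reagent: B (smaller), n_limiting = 0.132132 mol
mass_C = n_limiting * M_C = 0.132132 * 81.72
mass_C = 10.79782704 g, rounded to 4 dp:

10.7978 g


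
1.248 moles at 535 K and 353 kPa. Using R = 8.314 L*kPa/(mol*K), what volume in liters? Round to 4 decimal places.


PV = nRT, solve for V = nRT / P.
nRT = 1.248 * 8.314 * 535 = 5551.0915
V = 5551.0915 / 353
V = 15.72547167 L, rounded to 4 dp:

15.7255 L


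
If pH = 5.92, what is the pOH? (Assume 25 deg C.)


At 25 deg C, pH + pOH = 14.
pOH = 14 - pH = 14 - 5.92
pOH = 8.08:

8.08


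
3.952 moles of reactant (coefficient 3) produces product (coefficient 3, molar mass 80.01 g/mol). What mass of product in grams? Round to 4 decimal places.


Use the coefficient ratio to convert reactant moles to product moles, then multiply by the product's molar mass.
moles_P = moles_R * (coeff_P / coeff_R) = 3.952 * (3/3) = 3.952
mass_P = moles_P * M_P = 3.952 * 80.01
mass_P = 316.19952 g, rounded to 4 dp:

316.1995 g


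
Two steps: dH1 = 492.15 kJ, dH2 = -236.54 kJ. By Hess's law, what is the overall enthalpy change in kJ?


Hess's law: enthalpy is a state function, so add the step enthalpies.
dH_total = dH1 + dH2 = 492.15 + (-236.54)
dH_total = 255.61 kJ:

255.61 kJ


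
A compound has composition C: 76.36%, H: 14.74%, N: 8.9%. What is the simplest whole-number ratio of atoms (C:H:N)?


Assume 100 g of compound, divide each mass% by atomic mass to get moles, then normalize by the smallest to get a raw atom ratio.
Moles per 100 g: C: 76.36/12.011 = 6.3575, H: 14.74/1.008 = 14.623, N: 8.9/14.007 = 0.6354
Raw ratio (divide by min = 0.6354): C: 10.006, H: 23.014, N: 1.0
Multiply by 1 to clear fractions: C: 10.006 ~= 10, H: 23.014 ~= 23, N: 1.0 ~= 1
Reduce by GCD to get the simplest whole-number ratio:

10:23:1


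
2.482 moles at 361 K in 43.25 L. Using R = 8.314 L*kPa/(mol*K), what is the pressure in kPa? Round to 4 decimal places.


PV = nRT, solve for P = nRT / V.
nRT = 2.482 * 8.314 * 361 = 7449.3606
P = 7449.3606 / 43.25
P = 172.23955145 kPa, rounded to 4 dp:

172.2396 kPa


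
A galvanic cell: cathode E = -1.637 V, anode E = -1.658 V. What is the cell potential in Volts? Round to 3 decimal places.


Standard cell potential: E_cell = E_cathode - E_anode.
E_cell = -1.637 - (-1.658)
E_cell = 0.021 V, rounded to 3 dp:

0.021 V


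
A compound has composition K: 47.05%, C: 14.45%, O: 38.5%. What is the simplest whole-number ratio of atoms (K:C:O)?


Assume 100 g of compound, divide each mass% by atomic mass to get moles, then normalize by the smallest to get a raw atom ratio.
Moles per 100 g: K: 47.05/39.098 = 1.2034, C: 14.45/12.011 = 1.2031, O: 38.5/15.999 = 2.4064
Raw ratio (divide by min = 1.2031): K: 1.0, C: 1.0, O: 2.0
Multiply by 1 to clear fractions: K: 1.0 ~= 1, C: 1.0 ~= 1, O: 2.0 ~= 2
Reduce by GCD to get the simplest whole-number ratio:

1:1:2


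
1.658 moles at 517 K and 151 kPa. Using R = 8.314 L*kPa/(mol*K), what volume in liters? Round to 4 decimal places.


PV = nRT, solve for V = nRT / P.
nRT = 1.658 * 8.314 * 517 = 7126.6444
V = 7126.6444 / 151
V = 47.19632053 L, rounded to 4 dp:

47.1963 L


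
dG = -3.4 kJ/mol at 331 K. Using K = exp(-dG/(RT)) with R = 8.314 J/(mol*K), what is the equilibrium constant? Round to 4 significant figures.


dG is in kJ/mol; multiply by 1000 to match R in J/(mol*K).
RT = 8.314 * 331 = 2751.934 J/mol
exponent = -dG*1000 / (RT) = -(-3.4*1000) / 2751.934 = 1.23549475
K = exp(1.23549475)
K = 3.4400801, rounded to 4 significant figures:

3.440


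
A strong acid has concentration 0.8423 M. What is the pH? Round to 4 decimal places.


A strong acid dissociates completely, so [H+] equals the given concentration.
pH = -log10([H+]) = -log10(0.8423)
pH = 0.0745332, rounded to 4 dp:

0.0745


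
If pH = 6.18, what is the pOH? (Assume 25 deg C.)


At 25 deg C, pH + pOH = 14.
pOH = 14 - pH = 14 - 6.18
pOH = 7.82:

7.82


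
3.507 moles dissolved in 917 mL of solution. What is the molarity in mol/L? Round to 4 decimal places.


Convert volume to liters: V_L = V_mL / 1000.
V_L = 917 / 1000 = 0.917 L
M = n / V_L = 3.507 / 0.917
M = 3.82442748 mol/L, rounded to 4 dp:

3.8244 mol/L


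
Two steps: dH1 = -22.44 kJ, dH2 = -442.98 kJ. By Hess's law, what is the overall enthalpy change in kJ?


Hess's law: enthalpy is a state function, so add the step enthalpies.
dH_total = dH1 + dH2 = -22.44 + (-442.98)
dH_total = -465.42 kJ:

-465.42 kJ


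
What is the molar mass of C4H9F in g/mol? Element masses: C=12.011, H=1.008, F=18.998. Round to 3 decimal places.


M = sum(count * atomic_mass) over atoms.
M = 4*12.011 + 9*1.008 + 1*18.998
M = 48.044 + 9.072 + 18.998
M = 76.114 g/mol, rounded to 3 dp:

76.114 g/mol


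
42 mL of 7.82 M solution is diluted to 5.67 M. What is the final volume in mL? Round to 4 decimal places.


Dilution: M1*V1 = M2*V2, solve for V2.
V2 = M1*V1 / M2
V2 = 7.82 * 42 / 5.67
V2 = 328.44 / 5.67
V2 = 57.92592593 mL, rounded to 4 dp:

57.9259 mL


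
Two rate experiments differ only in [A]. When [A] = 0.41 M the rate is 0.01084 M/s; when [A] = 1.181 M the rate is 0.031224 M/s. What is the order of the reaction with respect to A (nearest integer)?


Rate is proportional to [A]^n, so rate2/rate1 = ([A]2/[A]1)^n. Take logs to solve for n.
rate2/rate1 = 0.031224 / 0.01084 = 2.8804
[A]2/[A]1 = 1.181 / 0.41 = 2.8805
n = ln(2.8804) / ln(2.8805) = 1.0
Nearest integer order:

1


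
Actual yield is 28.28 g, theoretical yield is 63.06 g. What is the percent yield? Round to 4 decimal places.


% yield = 100 * actual / theoretical
% yield = 100 * 28.28 / 63.06
% yield = 44.84617824 %, rounded to 4 dp:

44.8462 %


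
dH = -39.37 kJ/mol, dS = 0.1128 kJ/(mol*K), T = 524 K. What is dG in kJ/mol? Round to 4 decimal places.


Gibbs: dG = dH - T*dS (consistent units, dS already in kJ/(mol*K)).
T*dS = 524 * 0.1128 = 59.1072
dG = -39.37 - (59.1072)
dG = -98.4772 kJ/mol, rounded to 4 dp:

-98.4772 kJ/mol


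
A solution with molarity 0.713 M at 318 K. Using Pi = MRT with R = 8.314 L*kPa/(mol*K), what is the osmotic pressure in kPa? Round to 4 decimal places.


Osmotic pressure (van't Hoff): Pi = M*R*T.
RT = 8.314 * 318 = 2643.852
Pi = 0.713 * 2643.852
Pi = 1885.066476 kPa, rounded to 4 dp:

1885.0665 kPa


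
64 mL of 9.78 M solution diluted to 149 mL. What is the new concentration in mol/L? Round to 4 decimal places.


Dilution: M1*V1 = M2*V2, solve for M2.
M2 = M1*V1 / V2
M2 = 9.78 * 64 / 149
M2 = 625.92 / 149
M2 = 4.20080537 mol/L, rounded to 4 dp:

4.2008 mol/L


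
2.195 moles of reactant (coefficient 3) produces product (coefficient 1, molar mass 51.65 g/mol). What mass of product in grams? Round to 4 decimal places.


Use the coefficient ratio to convert reactant moles to product moles, then multiply by the product's molar mass.
moles_P = moles_R * (coeff_P / coeff_R) = 2.195 * (1/3) = 0.731667
mass_P = moles_P * M_P = 0.731667 * 51.65
mass_P = 37.79060055 g, rounded to 4 dp:

37.7906 g


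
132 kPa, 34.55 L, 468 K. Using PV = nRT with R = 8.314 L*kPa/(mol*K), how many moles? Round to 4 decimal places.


PV = nRT, solve for n = PV / (RT).
PV = 132 * 34.55 = 4560.6
RT = 8.314 * 468 = 3890.952
n = 4560.6 / 3890.952
n = 1.1721039 mol, rounded to 4 dp:

1.1721 mol


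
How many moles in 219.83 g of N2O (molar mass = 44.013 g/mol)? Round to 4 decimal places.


n = mass / M
n = 219.83 / 44.013
n = 4.99466067 mol, rounded to 4 dp:

4.9947 mol


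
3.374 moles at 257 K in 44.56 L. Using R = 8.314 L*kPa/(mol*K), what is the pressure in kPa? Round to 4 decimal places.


PV = nRT, solve for P = nRT / V.
nRT = 3.374 * 8.314 * 257 = 7209.2191
P = 7209.2191 / 44.56
P = 161.78678411 kPa, rounded to 4 dp:

161.7868 kPa


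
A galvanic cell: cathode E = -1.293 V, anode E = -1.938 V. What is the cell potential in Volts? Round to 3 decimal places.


Standard cell potential: E_cell = E_cathode - E_anode.
E_cell = -1.293 - (-1.938)
E_cell = 0.645 V, rounded to 3 dp:

0.645 V


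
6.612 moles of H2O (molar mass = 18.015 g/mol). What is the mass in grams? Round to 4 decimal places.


mass = n * M
mass = 6.612 * 18.015
mass = 119.11518 g, rounded to 4 dp:

119.1152 g


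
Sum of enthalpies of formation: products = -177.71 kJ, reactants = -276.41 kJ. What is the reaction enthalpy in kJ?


dH_rxn = sum(dH_f products) - sum(dH_f reactants)
dH_rxn = -177.71 - (-276.41)
dH_rxn = 98.7 kJ:

98.70 kJ


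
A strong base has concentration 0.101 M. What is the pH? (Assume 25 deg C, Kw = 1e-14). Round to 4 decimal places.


A strong base dissociates completely, so [OH-] equals the given concentration.
pOH = -log10([OH-]) = -log10(0.101) = 0.995679
pH = 14 - pOH = 14 - 0.995679
pH = 13.004321, rounded to 4 dp:

13.0043


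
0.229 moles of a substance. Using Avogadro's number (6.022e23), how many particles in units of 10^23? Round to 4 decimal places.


N = n * NA, then divide by 1e23 for the requested units.
N / 1e23 = n * 6.022
N / 1e23 = 0.229 * 6.022
N / 1e23 = 1.379038, rounded to 4 dp:

1.3790


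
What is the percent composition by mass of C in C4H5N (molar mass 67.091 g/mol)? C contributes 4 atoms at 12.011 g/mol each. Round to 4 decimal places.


pct = 100 * (n_elem * M_elem) / M_total
mass_contribution = 4 * 12.011 = 48.044 g/mol
pct = 100 * 48.044 / 67.091
pct = 71.61020107 %, rounded to 4 dp:

71.6102 %


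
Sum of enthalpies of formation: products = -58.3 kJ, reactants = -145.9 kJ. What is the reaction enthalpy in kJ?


dH_rxn = sum(dH_f products) - sum(dH_f reactants)
dH_rxn = -58.3 - (-145.9)
dH_rxn = 87.6 kJ:

87.60 kJ


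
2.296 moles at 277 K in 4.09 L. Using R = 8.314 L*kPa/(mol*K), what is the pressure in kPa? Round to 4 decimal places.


PV = nRT, solve for P = nRT / V.
nRT = 2.296 * 8.314 * 277 = 5287.6375
P = 5287.6375 / 4.09
P = 1292.82090465 kPa, rounded to 4 dp:

1292.8209 kPa


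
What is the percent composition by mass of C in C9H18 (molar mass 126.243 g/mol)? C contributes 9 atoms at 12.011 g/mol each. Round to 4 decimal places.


pct = 100 * (n_elem * M_elem) / M_total
mass_contribution = 9 * 12.011 = 108.099 g/mol
pct = 100 * 108.099 / 126.243
pct = 85.62771797 %, rounded to 4 dp:

85.6277 %


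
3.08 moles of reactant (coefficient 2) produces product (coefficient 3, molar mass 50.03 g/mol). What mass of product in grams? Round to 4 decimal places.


Use the coefficient ratio to convert reactant moles to product moles, then multiply by the product's molar mass.
moles_P = moles_R * (coeff_P / coeff_R) = 3.08 * (3/2) = 4.62
mass_P = moles_P * M_P = 4.62 * 50.03
mass_P = 231.1386 g, rounded to 4 dp:

231.1386 g


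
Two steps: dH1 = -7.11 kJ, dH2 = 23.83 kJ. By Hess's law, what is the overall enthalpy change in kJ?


Hess's law: enthalpy is a state function, so add the step enthalpies.
dH_total = dH1 + dH2 = -7.11 + (23.83)
dH_total = 16.72 kJ:

16.72 kJ


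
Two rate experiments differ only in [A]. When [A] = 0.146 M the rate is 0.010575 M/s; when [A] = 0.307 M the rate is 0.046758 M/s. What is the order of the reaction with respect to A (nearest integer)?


Rate is proportional to [A]^n, so rate2/rate1 = ([A]2/[A]1)^n. Take logs to solve for n.
rate2/rate1 = 0.046758 / 0.010575 = 4.4216
[A]2/[A]1 = 0.307 / 0.146 = 2.1027
n = ln(4.4216) / ln(2.1027) = 2.0
Nearest integer order:

2


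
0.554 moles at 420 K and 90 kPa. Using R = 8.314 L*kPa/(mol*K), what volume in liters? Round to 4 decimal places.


PV = nRT, solve for V = nRT / P.
nRT = 0.554 * 8.314 * 420 = 1934.5015
V = 1934.5015 / 90
V = 21.49446111 L, rounded to 4 dp:

21.4945 L


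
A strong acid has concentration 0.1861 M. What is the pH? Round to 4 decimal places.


A strong acid dissociates completely, so [H+] equals the given concentration.
pH = -log10([H+]) = -log10(0.1861)
pH = 0.73025363, rounded to 4 dp:

0.7303


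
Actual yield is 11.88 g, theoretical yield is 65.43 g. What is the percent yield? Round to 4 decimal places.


% yield = 100 * actual / theoretical
% yield = 100 * 11.88 / 65.43
% yield = 18.1568088 %, rounded to 4 dp:

18.1568 %


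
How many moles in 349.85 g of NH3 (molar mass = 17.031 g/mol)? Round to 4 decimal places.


n = mass / M
n = 349.85 / 17.031
n = 20.54195291 mol, rounded to 4 dp:

20.5420 mol


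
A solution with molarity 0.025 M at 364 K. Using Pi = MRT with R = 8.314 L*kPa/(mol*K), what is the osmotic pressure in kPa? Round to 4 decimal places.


Osmotic pressure (van't Hoff): Pi = M*R*T.
RT = 8.314 * 364 = 3026.296
Pi = 0.025 * 3026.296
Pi = 75.6574 kPa, rounded to 4 dp:

75.6574 kPa


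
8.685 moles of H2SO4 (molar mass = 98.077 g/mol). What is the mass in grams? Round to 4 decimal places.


mass = n * M
mass = 8.685 * 98.077
mass = 851.798745 g, rounded to 4 dp:

851.7987 g


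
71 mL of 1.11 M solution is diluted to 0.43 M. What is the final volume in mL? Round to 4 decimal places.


Dilution: M1*V1 = M2*V2, solve for V2.
V2 = M1*V1 / M2
V2 = 1.11 * 71 / 0.43
V2 = 78.81 / 0.43
V2 = 183.27906977 mL, rounded to 4 dp:

183.2791 mL


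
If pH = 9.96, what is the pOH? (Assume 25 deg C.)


At 25 deg C, pH + pOH = 14.
pOH = 14 - pH = 14 - 9.96
pOH = 4.04:

4.04


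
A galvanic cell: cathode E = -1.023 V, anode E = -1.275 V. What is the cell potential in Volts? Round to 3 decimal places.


Standard cell potential: E_cell = E_cathode - E_anode.
E_cell = -1.023 - (-1.275)
E_cell = 0.252 V, rounded to 3 dp:

0.252 V


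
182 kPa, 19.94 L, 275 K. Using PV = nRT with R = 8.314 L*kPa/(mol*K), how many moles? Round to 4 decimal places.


PV = nRT, solve for n = PV / (RT).
PV = 182 * 19.94 = 3629.08
RT = 8.314 * 275 = 2286.35
n = 3629.08 / 2286.35
n = 1.58728104 mol, rounded to 4 dp:

1.5873 mol


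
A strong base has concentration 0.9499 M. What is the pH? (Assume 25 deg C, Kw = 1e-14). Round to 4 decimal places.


A strong base dissociates completely, so [OH-] equals the given concentration.
pOH = -log10([OH-]) = -log10(0.9499) = 0.022322
pH = 14 - pOH = 14 - 0.022322
pH = 13.977678, rounded to 4 dp:

13.9777


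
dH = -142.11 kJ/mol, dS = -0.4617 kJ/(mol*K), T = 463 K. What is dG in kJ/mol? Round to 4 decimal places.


Gibbs: dG = dH - T*dS (consistent units, dS already in kJ/(mol*K)).
T*dS = 463 * -0.4617 = -213.7671
dG = -142.11 - (-213.7671)
dG = 71.6571 kJ/mol, rounded to 4 dp:

71.6571 kJ/mol


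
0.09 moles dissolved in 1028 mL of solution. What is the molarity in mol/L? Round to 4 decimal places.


Convert volume to liters: V_L = V_mL / 1000.
V_L = 1028 / 1000 = 1.028 L
M = n / V_L = 0.09 / 1.028
M = 0.08754864 mol/L, rounded to 4 dp:

0.0875 mol/L


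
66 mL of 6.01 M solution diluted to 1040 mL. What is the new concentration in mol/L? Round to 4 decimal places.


Dilution: M1*V1 = M2*V2, solve for M2.
M2 = M1*V1 / V2
M2 = 6.01 * 66 / 1040
M2 = 396.66 / 1040
M2 = 0.38140385 mol/L, rounded to 4 dp:

0.3814 mol/L


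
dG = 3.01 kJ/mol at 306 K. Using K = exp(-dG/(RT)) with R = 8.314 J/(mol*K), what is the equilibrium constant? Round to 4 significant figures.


dG is in kJ/mol; multiply by 1000 to match R in J/(mol*K).
RT = 8.314 * 306 = 2544.084 J/mol
exponent = -dG*1000 / (RT) = -(3.01*1000) / 2544.084 = -1.18313703
K = exp(-1.18313703)
K = 0.30631631, rounded to 4 significant figures:

0.3063


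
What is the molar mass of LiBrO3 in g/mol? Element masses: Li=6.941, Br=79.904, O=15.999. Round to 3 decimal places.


M = sum(count * atomic_mass) over atoms.
M = 1*6.941 + 1*79.904 + 3*15.999
M = 6.941 + 79.904 + 47.997
M = 134.842 g/mol, rounded to 3 dp:

134.842 g/mol


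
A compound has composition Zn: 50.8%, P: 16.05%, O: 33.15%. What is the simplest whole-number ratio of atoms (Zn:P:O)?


Assume 100 g of compound, divide each mass% by atomic mass to get moles, then normalize by the smallest to get a raw atom ratio.
Moles per 100 g: Zn: 50.8/65.38 = 0.777, P: 16.05/30.974 = 0.5182, O: 33.15/15.999 = 2.072
Raw ratio (divide by min = 0.5182): Zn: 1.499, P: 1.0, O: 3.999
Multiply by 2 to clear fractions: Zn: 2.999 ~= 3, P: 2.0 ~= 2, O: 7.997 ~= 8
Reduce by GCD to get the simplest whole-number ratio:

3:2:8


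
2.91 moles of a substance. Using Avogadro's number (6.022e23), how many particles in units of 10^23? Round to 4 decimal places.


N = n * NA, then divide by 1e23 for the requested units.
N / 1e23 = n * 6.022
N / 1e23 = 2.91 * 6.022
N / 1e23 = 17.52402, rounded to 4 dp:

17.5240


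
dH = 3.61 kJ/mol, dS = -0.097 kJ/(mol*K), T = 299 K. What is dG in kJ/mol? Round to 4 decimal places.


Gibbs: dG = dH - T*dS (consistent units, dS already in kJ/(mol*K)).
T*dS = 299 * -0.097 = -29.003
dG = 3.61 - (-29.003)
dG = 32.613 kJ/mol, rounded to 4 dp:

32.6130 kJ/mol


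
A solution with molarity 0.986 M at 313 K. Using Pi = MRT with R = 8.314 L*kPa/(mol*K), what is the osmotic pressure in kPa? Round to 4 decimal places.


Osmotic pressure (van't Hoff): Pi = M*R*T.
RT = 8.314 * 313 = 2602.282
Pi = 0.986 * 2602.282
Pi = 2565.850052 kPa, rounded to 4 dp:

2565.8501 kPa


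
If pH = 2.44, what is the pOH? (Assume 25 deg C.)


At 25 deg C, pH + pOH = 14.
pOH = 14 - pH = 14 - 2.44
pOH = 11.56:

11.56


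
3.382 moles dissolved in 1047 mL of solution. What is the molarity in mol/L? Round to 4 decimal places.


Convert volume to liters: V_L = V_mL / 1000.
V_L = 1047 / 1000 = 1.047 L
M = n / V_L = 3.382 / 1.047
M = 3.23018147 mol/L, rounded to 4 dp:

3.2302 mol/L


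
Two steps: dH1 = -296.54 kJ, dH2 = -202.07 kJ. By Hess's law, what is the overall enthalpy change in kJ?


Hess's law: enthalpy is a state function, so add the step enthalpies.
dH_total = dH1 + dH2 = -296.54 + (-202.07)
dH_total = -498.61 kJ:

-498.61 kJ


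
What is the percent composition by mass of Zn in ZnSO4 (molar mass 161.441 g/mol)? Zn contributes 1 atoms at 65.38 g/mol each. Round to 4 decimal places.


pct = 100 * (n_elem * M_elem) / M_total
mass_contribution = 1 * 65.38 = 65.38 g/mol
pct = 100 * 65.38 / 161.441
pct = 40.49776699 %, rounded to 4 dp:

40.4978 %


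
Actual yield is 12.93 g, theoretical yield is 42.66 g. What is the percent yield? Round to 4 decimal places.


% yield = 100 * actual / theoretical
% yield = 100 * 12.93 / 42.66
% yield = 30.30942335 %, rounded to 4 dp:

30.3094 %


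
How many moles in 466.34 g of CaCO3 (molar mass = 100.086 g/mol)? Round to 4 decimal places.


n = mass / M
n = 466.34 / 100.086
n = 4.65939292 mol, rounded to 4 dp:

4.6594 mol


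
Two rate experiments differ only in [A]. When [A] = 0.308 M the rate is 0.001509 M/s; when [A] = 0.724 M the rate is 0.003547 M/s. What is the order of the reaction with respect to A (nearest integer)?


Rate is proportional to [A]^n, so rate2/rate1 = ([A]2/[A]1)^n. Take logs to solve for n.
rate2/rate1 = 0.003547 / 0.001509 = 2.3506
[A]2/[A]1 = 0.724 / 0.308 = 2.3506
n = ln(2.3506) / ln(2.3506) = 1.0
Nearest integer order:

1


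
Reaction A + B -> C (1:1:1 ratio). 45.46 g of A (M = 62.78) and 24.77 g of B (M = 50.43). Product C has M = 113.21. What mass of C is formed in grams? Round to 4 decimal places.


Find moles of each reactant; the smaller value is the limiting reagent in a 1:1:1 reaction, so moles_C equals moles of the limiter.
n_A = mass_A / M_A = 45.46 / 62.78 = 0.724116 mol
n_B = mass_B / M_B = 24.77 / 50.43 = 0.491176 mol
Limiting reagent: B (smaller), n_limiting = 0.491176 mol
mass_C = n_limiting * M_C = 0.491176 * 113.21
mass_C = 55.60603496 g, rounded to 4 dp:

55.6060 g


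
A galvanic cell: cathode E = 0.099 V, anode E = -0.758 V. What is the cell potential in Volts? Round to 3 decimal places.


Standard cell potential: E_cell = E_cathode - E_anode.
E_cell = 0.099 - (-0.758)
E_cell = 0.857 V, rounded to 3 dp:

0.857 V


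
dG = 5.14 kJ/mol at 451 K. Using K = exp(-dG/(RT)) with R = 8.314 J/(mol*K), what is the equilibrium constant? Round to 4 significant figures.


dG is in kJ/mol; multiply by 1000 to match R in J/(mol*K).
RT = 8.314 * 451 = 3749.614 J/mol
exponent = -dG*1000 / (RT) = -(5.14*1000) / 3749.614 = -1.37080777
K = exp(-1.37080777)
K = 0.25390178, rounded to 4 significant figures:

0.2539


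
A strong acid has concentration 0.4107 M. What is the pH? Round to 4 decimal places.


A strong acid dissociates completely, so [H+] equals the given concentration.
pH = -log10([H+]) = -log10(0.4107)
pH = 0.3864753, rounded to 4 dp:

0.3865


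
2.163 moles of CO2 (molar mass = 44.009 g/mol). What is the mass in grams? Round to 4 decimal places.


mass = n * M
mass = 2.163 * 44.009
mass = 95.191467 g, rounded to 4 dp:

95.1915 g


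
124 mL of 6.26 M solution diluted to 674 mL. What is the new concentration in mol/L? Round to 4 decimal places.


Dilution: M1*V1 = M2*V2, solve for M2.
M2 = M1*V1 / V2
M2 = 6.26 * 124 / 674
M2 = 776.24 / 674
M2 = 1.15169139 mol/L, rounded to 4 dp:

1.1517 mol/L


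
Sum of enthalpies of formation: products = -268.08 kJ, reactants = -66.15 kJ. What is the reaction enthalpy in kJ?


dH_rxn = sum(dH_f products) - sum(dH_f reactants)
dH_rxn = -268.08 - (-66.15)
dH_rxn = -201.93 kJ:

-201.93 kJ


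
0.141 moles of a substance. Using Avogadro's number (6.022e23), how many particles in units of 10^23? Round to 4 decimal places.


N = n * NA, then divide by 1e23 for the requested units.
N / 1e23 = n * 6.022
N / 1e23 = 0.141 * 6.022
N / 1e23 = 0.849102, rounded to 4 dp:

0.8491


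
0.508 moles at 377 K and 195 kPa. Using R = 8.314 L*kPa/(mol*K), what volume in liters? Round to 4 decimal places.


PV = nRT, solve for V = nRT / P.
nRT = 0.508 * 8.314 * 377 = 1592.264
V = 1592.264 / 195
V = 8.16545641 L, rounded to 4 dp:

8.1655 L


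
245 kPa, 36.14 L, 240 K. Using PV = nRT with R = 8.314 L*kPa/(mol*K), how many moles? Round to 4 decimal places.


PV = nRT, solve for n = PV / (RT).
PV = 245 * 36.14 = 8854.3
RT = 8.314 * 240 = 1995.36
n = 8854.3 / 1995.36
n = 4.43744487 mol, rounded to 4 dp:

4.4374 mol


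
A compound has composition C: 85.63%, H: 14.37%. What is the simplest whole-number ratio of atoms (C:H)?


Assume 100 g of compound, divide each mass% by atomic mass to get moles, then normalize by the smallest to get a raw atom ratio.
Moles per 100 g: C: 85.63/12.011 = 7.1293, H: 14.37/1.008 = 14.256
Raw ratio (divide by min = 7.1293): C: 1.0, H: 2.0
Multiply by 1 to clear fractions: C: 1.0 ~= 1, H: 2.0 ~= 2
Reduce by GCD to get the simplest whole-number ratio:

1:2


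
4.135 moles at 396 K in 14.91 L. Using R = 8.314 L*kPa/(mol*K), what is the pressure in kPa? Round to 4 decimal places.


PV = nRT, solve for P = nRT / V.
nRT = 4.135 * 8.314 * 396 = 13613.8424
P = 13613.8424 / 14.91
P = 913.06790074 kPa, rounded to 4 dp:

913.0679 kPa


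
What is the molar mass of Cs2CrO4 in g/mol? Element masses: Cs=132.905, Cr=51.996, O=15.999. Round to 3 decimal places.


M = sum(count * atomic_mass) over atoms.
M = 2*132.905 + 1*51.996 + 4*15.999
M = 265.81 + 51.996 + 63.996
M = 381.802 g/mol, rounded to 3 dp:

381.802 g/mol


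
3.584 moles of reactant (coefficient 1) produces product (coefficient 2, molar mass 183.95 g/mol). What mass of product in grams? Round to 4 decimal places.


Use the coefficient ratio to convert reactant moles to product moles, then multiply by the product's molar mass.
moles_P = moles_R * (coeff_P / coeff_R) = 3.584 * (2/1) = 7.168
mass_P = moles_P * M_P = 7.168 * 183.95
mass_P = 1318.5536 g, rounded to 4 dp:

1318.5536 g


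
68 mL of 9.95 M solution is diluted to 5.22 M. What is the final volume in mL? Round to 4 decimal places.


Dilution: M1*V1 = M2*V2, solve for V2.
V2 = M1*V1 / M2
V2 = 9.95 * 68 / 5.22
V2 = 676.6 / 5.22
V2 = 129.61685824 mL, rounded to 4 dp:

129.6169 mL
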